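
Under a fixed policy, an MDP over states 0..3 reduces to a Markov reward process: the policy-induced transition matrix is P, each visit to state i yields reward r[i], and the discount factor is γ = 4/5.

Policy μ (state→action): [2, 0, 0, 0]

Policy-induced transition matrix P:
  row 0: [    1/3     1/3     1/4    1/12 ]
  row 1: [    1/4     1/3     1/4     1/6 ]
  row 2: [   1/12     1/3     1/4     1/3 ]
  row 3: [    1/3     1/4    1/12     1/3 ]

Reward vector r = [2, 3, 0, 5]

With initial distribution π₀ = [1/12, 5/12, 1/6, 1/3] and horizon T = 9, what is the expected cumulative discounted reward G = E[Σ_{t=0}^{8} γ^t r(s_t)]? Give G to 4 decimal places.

t=0: π = [0.0833, 0.4167, 0.1667, 0.3333], E[r] = 3.0833, γ^t·E[r] = 3.083333, running G = 3.083333
t=1: π = [0.2569, 0.3056, 0.1944, 0.2431], E[r] = 2.6458, γ^t·E[r] = 2.116667, running G = 5.200000
t=2: π = [0.2593, 0.3131, 0.2095, 0.2182], E[r] = 2.5486, γ^t·E[r] = 1.631111, running G = 6.831111
t=3: π = [0.2549, 0.3152, 0.2136, 0.2163], E[r] = 2.5369, γ^t·E[r] = 1.298889, running G = 8.130000
t=4: π = [0.2537, 0.3153, 0.2139, 0.2171], E[r] = 2.5387, γ^t·E[r] = 1.039847, running G = 9.169847
t=5: π = [0.2536, 0.3152, 0.2138, 0.2174], E[r] = 2.5397, γ^t·E[r] = 0.832211, running G = 10.002058
t=6: π = [0.2536, 0.3152, 0.2138, 0.2174], E[r] = 2.5399, γ^t·E[r] = 0.665813, running G = 10.667871
t=7: π = [0.2536, 0.3152, 0.2138, 0.2174], E[r] = 2.5399, γ^t·E[r] = 0.532649, running G = 11.200520
t=8: π = [0.2536, 0.3152, 0.2138, 0.2174], E[r] = 2.5399, γ^t·E[r] = 0.426117, running G = 11.626637

G = 11.6266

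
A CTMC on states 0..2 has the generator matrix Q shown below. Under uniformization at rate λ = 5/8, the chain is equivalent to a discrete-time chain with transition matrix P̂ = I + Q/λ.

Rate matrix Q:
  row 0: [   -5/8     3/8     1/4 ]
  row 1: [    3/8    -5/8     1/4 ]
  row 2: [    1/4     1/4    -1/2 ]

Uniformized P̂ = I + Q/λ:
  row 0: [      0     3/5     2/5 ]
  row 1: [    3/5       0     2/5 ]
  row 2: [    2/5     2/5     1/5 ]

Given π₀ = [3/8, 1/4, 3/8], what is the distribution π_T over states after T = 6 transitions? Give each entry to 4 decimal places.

π = [0.3362, 0.3304, 0.3333]

t=0: π = [0.3750, 0.2500, 0.3750]
t=1: π = [0.3000, 0.3750, 0.3250]
t=2: π = [0.3550, 0.3100, 0.3350]
t=3: π = [0.3200, 0.3470, 0.3330]
t=4: π = [0.3414, 0.3252, 0.3334]
t=5: π = [0.3285, 0.3382, 0.3333]
t=6: π = [0.3362, 0.3304, 0.3333]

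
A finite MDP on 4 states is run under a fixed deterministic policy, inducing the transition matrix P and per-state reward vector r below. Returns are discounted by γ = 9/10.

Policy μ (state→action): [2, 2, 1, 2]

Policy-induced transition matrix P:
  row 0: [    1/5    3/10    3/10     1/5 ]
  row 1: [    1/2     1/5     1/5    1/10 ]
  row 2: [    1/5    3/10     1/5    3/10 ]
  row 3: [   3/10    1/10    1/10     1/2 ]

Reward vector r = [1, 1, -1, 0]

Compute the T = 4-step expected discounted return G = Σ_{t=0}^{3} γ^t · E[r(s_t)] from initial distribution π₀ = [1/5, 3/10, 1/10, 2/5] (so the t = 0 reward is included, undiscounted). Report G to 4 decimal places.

t=0: π = [0.2000, 0.3000, 0.1000, 0.4000], E[r] = 0.4000, γ^t·E[r] = 0.400000, running G = 0.400000
t=1: π = [0.3300, 0.1900, 0.1800, 0.3000], E[r] = 0.3400, γ^t·E[r] = 0.306000, running G = 0.706000
t=2: π = [0.2870, 0.2210, 0.2030, 0.2890], E[r] = 0.3050, γ^t·E[r] = 0.247050, running G = 0.953050
t=3: π = [0.2952, 0.2201, 0.1998, 0.2849], E[r] = 0.3155, γ^t·E[r] = 0.230000, running G = 1.183050

G = 1.1830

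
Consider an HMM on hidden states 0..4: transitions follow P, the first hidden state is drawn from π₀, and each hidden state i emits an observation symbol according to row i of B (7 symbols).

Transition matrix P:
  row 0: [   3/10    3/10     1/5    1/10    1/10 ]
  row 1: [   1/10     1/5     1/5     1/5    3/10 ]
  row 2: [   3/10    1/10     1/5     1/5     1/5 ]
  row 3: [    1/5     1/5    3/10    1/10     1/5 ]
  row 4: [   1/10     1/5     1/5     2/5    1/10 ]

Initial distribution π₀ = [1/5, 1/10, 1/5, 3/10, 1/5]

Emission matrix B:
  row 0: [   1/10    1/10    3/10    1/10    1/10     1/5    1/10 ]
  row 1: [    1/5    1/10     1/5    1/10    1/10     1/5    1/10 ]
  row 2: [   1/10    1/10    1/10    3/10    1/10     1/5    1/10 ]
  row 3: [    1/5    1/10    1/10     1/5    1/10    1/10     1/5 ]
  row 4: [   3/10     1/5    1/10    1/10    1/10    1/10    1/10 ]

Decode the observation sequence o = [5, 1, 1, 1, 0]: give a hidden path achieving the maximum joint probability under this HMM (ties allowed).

path = [2, 4, 3, 4, 3]

t=0: δ = [4.000e-02, 2.000e-02, 4.000e-02, 3.000e-02, 2.000e-02]  (obs o_0=5)
t=1: δ = [1.200e-03, 1.200e-03, 9.000e-04, 8.000e-04, 1.600e-03]  ψ = [0, 0, 3, 2, 2]  (obs o_1=1)
t=2: δ = [3.600e-05, 3.600e-05, 3.200e-05, 6.400e-05, 7.200e-05]  ψ = [0, 0, 4, 4, 1]  (obs o_2=1)
t=3: δ = [1.280e-06, 1.440e-06, 1.920e-06, 2.880e-06, 2.560e-06]  ψ = [3, 4, 3, 4, 3]  (obs o_3=1)
t=4: δ = [5.760e-08, 1.152e-07, 8.640e-08, 2.048e-07, 1.728e-07]  ψ = [2, 3, 3, 4, 3]  (obs o_4=0)
backtrack: best end state = 3; path = [2, 4, 3, 4, 3]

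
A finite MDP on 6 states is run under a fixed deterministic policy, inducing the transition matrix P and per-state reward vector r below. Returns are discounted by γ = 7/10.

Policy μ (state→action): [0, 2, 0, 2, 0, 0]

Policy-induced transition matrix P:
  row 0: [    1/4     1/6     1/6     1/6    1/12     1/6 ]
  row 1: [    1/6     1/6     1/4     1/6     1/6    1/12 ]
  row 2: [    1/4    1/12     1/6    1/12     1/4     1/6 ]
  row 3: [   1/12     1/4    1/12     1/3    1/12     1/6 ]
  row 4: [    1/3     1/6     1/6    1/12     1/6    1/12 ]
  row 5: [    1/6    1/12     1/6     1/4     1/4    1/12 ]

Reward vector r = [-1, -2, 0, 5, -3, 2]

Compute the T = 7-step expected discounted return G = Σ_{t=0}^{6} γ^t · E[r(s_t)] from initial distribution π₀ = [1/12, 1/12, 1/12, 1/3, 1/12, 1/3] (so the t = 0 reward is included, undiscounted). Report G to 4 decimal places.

t=0: π = [0.0833, 0.0833, 0.0833, 0.3333, 0.0833, 0.3333], E[r] = 1.8333, γ^t·E[r] = 1.833333, running G = 1.833333
t=1: π = [0.1667, 0.1597, 0.1458, 0.2361, 0.1667, 0.1250], E[r] = 0.4444, γ^t·E[r] = 0.311111, running G = 2.144444
t=2: π = [0.2008, 0.1638, 0.1603, 0.1904, 0.1557, 0.1291], E[r] = 0.2147, γ^t·E[r] = 0.105203, running G = 2.249647
t=3: π = [0.2068, 0.1584, 0.1644, 0.1828, 0.1582, 0.1293], E[r] = 0.1745, γ^t·E[r] = 0.059846, running G = 2.309493
t=4: π = [0.2087, 0.1574, 0.1646, 0.1810, 0.1587, 0.1295], E[r] = 0.1645, γ^t·E[r] = 0.039507, running G = 2.349001
t=5: π = [0.2091, 0.1572, 0.1647, 0.1807, 0.1587, 0.1295], E[r] = 0.1628, γ^t·E[r] = 0.027360, running G = 2.376360
t=6: π = [0.2092, 0.1572, 0.1647, 0.1806, 0.1587, 0.1295], E[r] = 0.1625, γ^t·E[r] = 0.019117, running G = 2.395478

G = 2.3955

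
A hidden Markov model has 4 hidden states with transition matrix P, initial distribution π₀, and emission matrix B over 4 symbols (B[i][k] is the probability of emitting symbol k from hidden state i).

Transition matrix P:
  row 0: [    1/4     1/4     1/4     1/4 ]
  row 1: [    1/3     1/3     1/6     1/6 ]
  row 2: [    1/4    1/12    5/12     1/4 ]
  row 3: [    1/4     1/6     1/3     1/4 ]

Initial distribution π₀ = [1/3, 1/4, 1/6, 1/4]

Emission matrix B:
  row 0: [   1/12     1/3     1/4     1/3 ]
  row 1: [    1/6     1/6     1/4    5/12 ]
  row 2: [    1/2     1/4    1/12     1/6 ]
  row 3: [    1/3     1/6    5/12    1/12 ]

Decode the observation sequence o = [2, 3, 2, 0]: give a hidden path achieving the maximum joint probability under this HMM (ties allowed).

t=0: δ = [8.333e-02, 6.250e-02, 1.389e-02, 1.042e-01]  (obs o_0=2)
t=1: δ = [8.681e-03, 8.681e-03, 5.787e-03, 2.170e-03]  ψ = [3, 0, 3, 3]  (obs o_1=3)
t=2: δ = [7.234e-04, 7.234e-04, 2.009e-04, 9.042e-04]  ψ = [1, 1, 2, 0]  (obs o_2=2)
t=3: δ = [2.009e-05, 4.019e-05, 1.507e-04, 7.535e-05]  ψ = [1, 1, 3, 3]  (obs o_3=0)
backtrack: best end state = 2; path = [3, 0, 3, 2]

path = [3, 0, 3, 2]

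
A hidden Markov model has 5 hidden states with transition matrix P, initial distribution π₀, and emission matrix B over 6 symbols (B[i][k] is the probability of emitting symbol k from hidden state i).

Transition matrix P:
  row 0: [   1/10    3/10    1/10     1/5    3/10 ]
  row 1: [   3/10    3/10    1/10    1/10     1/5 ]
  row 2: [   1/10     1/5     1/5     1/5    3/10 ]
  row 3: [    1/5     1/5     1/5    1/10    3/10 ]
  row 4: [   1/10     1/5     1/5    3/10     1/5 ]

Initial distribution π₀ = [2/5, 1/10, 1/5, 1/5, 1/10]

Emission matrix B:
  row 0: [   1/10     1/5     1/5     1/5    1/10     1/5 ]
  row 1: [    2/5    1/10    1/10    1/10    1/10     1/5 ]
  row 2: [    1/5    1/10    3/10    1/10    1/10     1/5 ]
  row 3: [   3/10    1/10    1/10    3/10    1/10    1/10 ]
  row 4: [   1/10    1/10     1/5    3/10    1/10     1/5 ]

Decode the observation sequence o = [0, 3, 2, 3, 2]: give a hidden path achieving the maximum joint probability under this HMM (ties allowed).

t=0: δ = [4.000e-02, 4.000e-02, 4.000e-02, 6.000e-02, 1.000e-02]  (obs o_0=0)
t=1: δ = [2.400e-03, 1.200e-03, 1.200e-03, 2.400e-03, 5.400e-03]  ψ = [1, 0, 3, 0, 3]  (obs o_1=3)
t=2: δ = [1.080e-04, 1.080e-04, 3.240e-04, 1.620e-04, 2.160e-04]  ψ = [4, 4, 4, 4, 4]  (obs o_2=2)
t=3: δ = [6.480e-06, 6.480e-06, 6.480e-06, 1.944e-05, 2.916e-05]  ψ = [1, 2, 2, 2, 2]  (obs o_3=3)
t=4: δ = [7.776e-07, 5.832e-07, 1.750e-06, 8.748e-07, 1.166e-06]  ψ = [3, 4, 4, 4, 3]  (obs o_4=2)
backtrack: best end state = 2; path = [3, 4, 2, 4, 2]

path = [3, 4, 2, 4, 2]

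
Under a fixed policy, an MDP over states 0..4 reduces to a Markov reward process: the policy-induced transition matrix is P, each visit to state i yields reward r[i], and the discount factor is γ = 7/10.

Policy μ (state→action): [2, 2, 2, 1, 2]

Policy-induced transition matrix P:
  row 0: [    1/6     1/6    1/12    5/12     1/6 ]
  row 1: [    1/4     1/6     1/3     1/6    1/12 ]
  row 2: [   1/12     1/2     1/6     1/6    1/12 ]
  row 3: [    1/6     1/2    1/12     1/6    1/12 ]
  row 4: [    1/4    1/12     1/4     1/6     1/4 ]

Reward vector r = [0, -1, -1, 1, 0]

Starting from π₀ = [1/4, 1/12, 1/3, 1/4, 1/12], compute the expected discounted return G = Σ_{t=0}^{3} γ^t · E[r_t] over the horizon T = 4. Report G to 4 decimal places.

t=0: π = [0.2500, 0.0833, 0.3333, 0.2500, 0.0833], E[r] = -0.1667, γ^t·E[r] = -0.166667, running G = -0.166667
t=1: π = [0.1528, 0.3542, 0.1458, 0.2292, 0.1181], E[r] = -0.2708, γ^t·E[r] = -0.189583, running G = -0.356250
t=2: π = [0.1939, 0.2818, 0.2037, 0.2049, 0.1157], E[r] = -0.2807, γ^t·E[r] = -0.137529, running G = -0.493779
t=3: π = [0.1828, 0.2932, 0.1901, 0.2151, 0.1188], E[r] = -0.2681, γ^t·E[r] = -0.091970, running G = -0.585748

G = -0.5857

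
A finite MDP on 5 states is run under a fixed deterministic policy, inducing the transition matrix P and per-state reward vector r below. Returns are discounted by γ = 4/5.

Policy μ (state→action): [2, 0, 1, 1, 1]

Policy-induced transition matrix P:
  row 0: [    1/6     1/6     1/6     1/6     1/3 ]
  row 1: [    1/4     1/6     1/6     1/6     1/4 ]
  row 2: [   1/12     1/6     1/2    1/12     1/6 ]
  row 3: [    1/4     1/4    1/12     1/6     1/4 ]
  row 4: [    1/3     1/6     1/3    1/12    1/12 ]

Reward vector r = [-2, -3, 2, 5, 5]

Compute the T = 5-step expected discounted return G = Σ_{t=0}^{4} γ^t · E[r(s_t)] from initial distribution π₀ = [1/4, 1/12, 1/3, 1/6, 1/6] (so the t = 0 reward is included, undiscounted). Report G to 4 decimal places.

G = 4.7075

t=0: π = [0.2500, 0.0833, 0.3333, 0.1667, 0.1667], E[r] = 1.5833, γ^t·E[r] = 1.583333, running G = 1.583333
t=1: π = [0.1875, 0.1806, 0.2917, 0.1250, 0.2153], E[r] = 1.3681, γ^t·E[r] = 1.094444, running G = 2.677778
t=2: π = [0.2037, 0.1771, 0.2894, 0.1244, 0.2054], E[r] = 1.2894, γ^t·E[r] = 0.825185, running G = 3.502963
t=3: π = [0.2019, 0.1770, 0.2870, 0.1254, 0.2086], E[r] = 1.3093, γ^t·E[r] = 0.670370, running G = 4.173333
t=4: π = [0.2027, 0.1771, 0.2866, 0.1254, 0.2081], E[r] = 1.3040, γ^t·E[r] = 0.534123, running G = 4.707457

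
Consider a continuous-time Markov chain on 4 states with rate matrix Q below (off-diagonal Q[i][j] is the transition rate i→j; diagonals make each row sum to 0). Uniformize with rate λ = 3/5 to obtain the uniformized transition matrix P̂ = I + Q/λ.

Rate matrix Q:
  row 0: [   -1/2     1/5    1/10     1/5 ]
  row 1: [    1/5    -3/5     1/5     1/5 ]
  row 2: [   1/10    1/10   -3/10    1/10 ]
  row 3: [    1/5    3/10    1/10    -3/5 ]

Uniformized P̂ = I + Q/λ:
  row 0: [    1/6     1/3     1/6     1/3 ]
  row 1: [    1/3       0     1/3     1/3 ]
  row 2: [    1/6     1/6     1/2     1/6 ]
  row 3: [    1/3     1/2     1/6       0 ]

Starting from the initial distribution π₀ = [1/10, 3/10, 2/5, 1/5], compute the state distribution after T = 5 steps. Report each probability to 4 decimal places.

t=0: π = [0.1000, 0.3000, 0.4000, 0.2000]
t=1: π = [0.2500, 0.2000, 0.3500, 0.2000]
t=2: π = [0.2333, 0.2417, 0.3167, 0.2083]
t=3: π = [0.2417, 0.2347, 0.3125, 0.2111]
t=4: π = [0.2410, 0.2382, 0.3100, 0.2109]
t=5: π = [0.2415, 0.2374, 0.3097, 0.2114]

π = [0.2415, 0.2374, 0.3097, 0.2114]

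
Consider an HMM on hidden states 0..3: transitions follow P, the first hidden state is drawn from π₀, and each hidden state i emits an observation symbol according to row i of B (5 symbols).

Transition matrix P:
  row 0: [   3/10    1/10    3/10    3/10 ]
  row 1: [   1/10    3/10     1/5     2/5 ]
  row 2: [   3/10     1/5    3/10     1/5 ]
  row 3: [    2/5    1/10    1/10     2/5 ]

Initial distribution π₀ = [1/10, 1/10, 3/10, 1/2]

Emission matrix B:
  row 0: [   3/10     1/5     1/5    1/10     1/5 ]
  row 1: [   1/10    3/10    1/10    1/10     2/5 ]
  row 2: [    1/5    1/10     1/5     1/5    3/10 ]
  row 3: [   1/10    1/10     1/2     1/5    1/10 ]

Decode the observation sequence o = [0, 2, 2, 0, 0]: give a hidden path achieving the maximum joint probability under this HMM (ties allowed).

path = [3, 3, 3, 0, 0]

t=0: δ = [3.000e-02, 1.000e-02, 6.000e-02, 5.000e-02]  (obs o_0=0)
t=1: δ = [4.000e-03, 1.200e-03, 3.600e-03, 1.000e-02]  ψ = [3, 2, 2, 3]  (obs o_1=2)
t=2: δ = [8.000e-04, 1.000e-04, 2.400e-04, 2.000e-03]  ψ = [3, 3, 0, 3]  (obs o_2=2)
t=3: δ = [2.400e-04, 2.000e-05, 4.800e-05, 8.000e-05]  ψ = [3, 3, 0, 3]  (obs o_3=0)
t=4: δ = [2.160e-05, 2.400e-06, 1.440e-05, 7.200e-06]  ψ = [0, 0, 0, 0]  (obs o_4=0)
backtrack: best end state = 0; path = [3, 3, 3, 0, 0]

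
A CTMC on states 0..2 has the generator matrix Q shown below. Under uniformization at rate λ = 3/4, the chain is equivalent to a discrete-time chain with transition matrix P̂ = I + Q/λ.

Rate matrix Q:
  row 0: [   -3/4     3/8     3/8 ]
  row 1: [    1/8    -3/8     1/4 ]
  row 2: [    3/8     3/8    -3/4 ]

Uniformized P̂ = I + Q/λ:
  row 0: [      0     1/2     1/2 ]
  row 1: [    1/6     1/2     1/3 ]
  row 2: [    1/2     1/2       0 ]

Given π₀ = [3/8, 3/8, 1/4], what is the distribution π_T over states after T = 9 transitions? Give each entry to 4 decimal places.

π = [0.2221, 0.5000, 0.2779]

t=0: π = [0.3750, 0.3750, 0.2500]
t=1: π = [0.1875, 0.5000, 0.3125]
t=2: π = [0.2396, 0.5000, 0.2604]
t=3: π = [0.2135, 0.5000, 0.2865]
t=4: π = [0.2266, 0.5000, 0.2734]
t=5: π = [0.2201, 0.5000, 0.2799]
t=6: π = [0.2233, 0.5000, 0.2767]
t=7: π = [0.2217, 0.5000, 0.2783]
t=8: π = [0.2225, 0.5000, 0.2775]
t=9: π = [0.2221, 0.5000, 0.2779]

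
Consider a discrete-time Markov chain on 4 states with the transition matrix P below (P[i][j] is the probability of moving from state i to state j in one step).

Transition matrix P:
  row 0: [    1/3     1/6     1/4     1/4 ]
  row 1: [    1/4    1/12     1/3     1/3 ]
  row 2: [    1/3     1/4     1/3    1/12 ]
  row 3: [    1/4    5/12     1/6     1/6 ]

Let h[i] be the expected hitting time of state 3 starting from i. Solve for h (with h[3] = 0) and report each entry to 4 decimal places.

First-step conditioning: h[3] = 0; for i ≠ 3, h[i] = 1 + Σ_k P[i][k]·h[k].
  h[0] = 1 + 1/3·h[0] + 1/6·h[1] + 1/4·h[2]
  h[1] = 1 + 1/4·h[0] + 1/12·h[1] + 1/3·h[2]
  h[2] = 1 + 1/3·h[0] + 1/4·h[1] + 1/3·h[2]
Solving the 3×3 linear system over states ≠ 3 gives exactly h = [568/123, 532/123, 668/123, 0] (h[3] = 0 is the target).

h = [4.6179, 4.3252, 5.4309, 0.0000]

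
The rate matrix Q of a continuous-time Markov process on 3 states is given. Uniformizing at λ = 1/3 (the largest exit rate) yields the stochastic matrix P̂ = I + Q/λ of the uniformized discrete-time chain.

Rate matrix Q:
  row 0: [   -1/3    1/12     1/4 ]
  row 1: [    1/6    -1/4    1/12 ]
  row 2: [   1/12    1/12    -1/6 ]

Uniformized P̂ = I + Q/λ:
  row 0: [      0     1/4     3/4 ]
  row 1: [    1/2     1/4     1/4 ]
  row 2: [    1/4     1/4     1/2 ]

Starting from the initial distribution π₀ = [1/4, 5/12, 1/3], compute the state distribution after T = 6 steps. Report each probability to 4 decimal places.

π = [0.2500, 0.2500, 0.5000]

t=0: π = [0.2500, 0.4167, 0.3333]
t=1: π = [0.2917, 0.2500, 0.4583]
t=2: π = [0.2396, 0.2500, 0.5104]
t=3: π = [0.2526, 0.2500, 0.4974]
t=4: π = [0.2493, 0.2500, 0.5007]
t=5: π = [0.2502, 0.2500, 0.4998]
t=6: π = [0.2500, 0.2500, 0.5000]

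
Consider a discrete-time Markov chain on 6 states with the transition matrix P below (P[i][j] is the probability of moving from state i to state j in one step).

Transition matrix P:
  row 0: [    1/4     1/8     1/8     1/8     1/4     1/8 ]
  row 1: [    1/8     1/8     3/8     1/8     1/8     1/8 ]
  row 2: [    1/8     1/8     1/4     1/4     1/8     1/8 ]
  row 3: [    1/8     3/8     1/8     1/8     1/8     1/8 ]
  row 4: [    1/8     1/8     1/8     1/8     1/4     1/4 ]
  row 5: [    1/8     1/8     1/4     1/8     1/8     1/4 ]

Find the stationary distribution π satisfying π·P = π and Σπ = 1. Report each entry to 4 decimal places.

π = [0.1429, 0.1629, 0.2131, 0.1516, 0.1633, 0.1662]

Balance equations π_j = Σ_i π_i·P[i][j]:
  π_0 = 1/4·π_0 + 1/8·π_1 + 1/8·π_2 + 1/8·π_3 + 1/8·π_4 + 1/8·π_5
  π_1 = 1/8·π_0 + 1/8·π_1 + 1/8·π_2 + 3/8·π_3 + 1/8·π_4 + 1/8·π_5
  π_2 = 1/8·π_0 + 3/8·π_1 + 1/4·π_2 + 1/8·π_3 + 1/8·π_4 + 1/4·π_5
  π_3 = 1/8·π_0 + 1/8·π_1 + 1/4·π_2 + 1/8·π_3 + 1/8·π_4 + 1/8·π_5
  π_4 = 1/4·π_0 + 1/8·π_1 + 1/8·π_2 + 1/8·π_3 + 1/4·π_4 + 1/8·π_5
  normalize: π_0 + π_1 + π_2 + π_3 + π_4 + π_5 = 1
Solving the linear system gives exactly π = [1/7, 4135/25382, 2705/12691, 3849/25382, 8/49, 57/343].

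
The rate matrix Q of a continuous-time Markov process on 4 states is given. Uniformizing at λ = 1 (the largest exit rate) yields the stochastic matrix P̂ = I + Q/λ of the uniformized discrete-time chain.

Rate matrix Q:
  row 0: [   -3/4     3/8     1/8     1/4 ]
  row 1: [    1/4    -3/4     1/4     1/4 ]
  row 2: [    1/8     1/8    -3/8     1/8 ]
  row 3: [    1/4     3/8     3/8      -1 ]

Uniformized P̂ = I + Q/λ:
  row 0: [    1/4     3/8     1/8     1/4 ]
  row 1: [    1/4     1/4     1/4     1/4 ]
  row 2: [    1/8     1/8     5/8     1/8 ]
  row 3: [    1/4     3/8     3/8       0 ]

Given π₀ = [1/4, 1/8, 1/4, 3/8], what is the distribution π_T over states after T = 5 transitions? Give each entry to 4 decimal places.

t=0: π = [0.2500, 0.1250, 0.2500, 0.3750]
t=1: π = [0.2188, 0.2969, 0.3594, 0.1250]
t=2: π = [0.2051, 0.2480, 0.3730, 0.1738]
t=3: π = [0.2034, 0.2507, 0.3860, 0.1599]
t=4: π = [0.2018, 0.2472, 0.3893, 0.1618]
t=5: π = [0.2013, 0.2468, 0.3910, 0.1609]

π = [0.2013, 0.2468, 0.3910, 0.1609]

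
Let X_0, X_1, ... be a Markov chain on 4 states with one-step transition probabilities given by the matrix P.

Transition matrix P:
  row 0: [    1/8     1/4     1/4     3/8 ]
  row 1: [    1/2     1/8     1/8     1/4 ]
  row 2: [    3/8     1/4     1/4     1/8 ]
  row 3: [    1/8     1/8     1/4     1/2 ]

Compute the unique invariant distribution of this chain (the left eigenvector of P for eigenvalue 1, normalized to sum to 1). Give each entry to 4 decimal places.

π = [0.2510, 0.1847, 0.2269, 0.3373]

Balance equations π_j = Σ_i π_i·P[i][j]:
  π_0 = 1/8·π_0 + 1/2·π_1 + 3/8·π_2 + 1/8·π_3
  π_1 = 1/4·π_0 + 1/8·π_1 + 1/4·π_2 + 1/8·π_3
  π_2 = 1/4·π_0 + 1/8·π_1 + 1/4·π_2 + 1/4·π_3
  normalize: π_0 + π_1 + π_2 + π_3 = 1
Solving the linear system gives exactly π = [125/498, 46/249, 113/498, 28/83].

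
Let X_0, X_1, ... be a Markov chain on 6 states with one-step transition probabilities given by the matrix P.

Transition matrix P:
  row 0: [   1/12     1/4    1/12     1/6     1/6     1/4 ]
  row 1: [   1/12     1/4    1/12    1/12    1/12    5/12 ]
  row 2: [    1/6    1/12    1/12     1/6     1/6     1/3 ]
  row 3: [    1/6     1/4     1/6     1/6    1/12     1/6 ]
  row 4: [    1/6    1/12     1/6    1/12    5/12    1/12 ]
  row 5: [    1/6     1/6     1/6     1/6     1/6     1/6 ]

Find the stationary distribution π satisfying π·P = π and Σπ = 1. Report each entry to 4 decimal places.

π = [0.1401, 0.1782, 0.1294, 0.1362, 0.1873, 0.2288]

Balance equations π_j = Σ_i π_i·P[i][j]:
  π_0 = 1/12·π_0 + 1/12·π_1 + 1/6·π_2 + 1/6·π_3 + 1/6·π_4 + 1/6·π_5
  π_1 = 1/4·π_0 + 1/4·π_1 + 1/12·π_2 + 1/4·π_3 + 1/12·π_4 + 1/6·π_5
  π_2 = 1/12·π_0 + 1/12·π_1 + 1/12·π_2 + 1/6·π_3 + 1/6·π_4 + 1/6·π_5
  π_3 = 1/6·π_0 + 1/12·π_1 + 1/6·π_2 + 1/6·π_3 + 1/12·π_4 + 1/6·π_5
  π_4 = 1/6·π_0 + 1/12·π_1 + 1/6·π_2 + 1/12·π_3 + 5/12·π_4 + 1/6·π_5
  normalize: π_0 + π_1 + π_2 + π_3 + π_4 + π_5 = 1
Solving the linear system gives exactly π = [27820/198513, 35366/198513, 8560/66171, 27040/198513, 37180/198513, 45427/198513].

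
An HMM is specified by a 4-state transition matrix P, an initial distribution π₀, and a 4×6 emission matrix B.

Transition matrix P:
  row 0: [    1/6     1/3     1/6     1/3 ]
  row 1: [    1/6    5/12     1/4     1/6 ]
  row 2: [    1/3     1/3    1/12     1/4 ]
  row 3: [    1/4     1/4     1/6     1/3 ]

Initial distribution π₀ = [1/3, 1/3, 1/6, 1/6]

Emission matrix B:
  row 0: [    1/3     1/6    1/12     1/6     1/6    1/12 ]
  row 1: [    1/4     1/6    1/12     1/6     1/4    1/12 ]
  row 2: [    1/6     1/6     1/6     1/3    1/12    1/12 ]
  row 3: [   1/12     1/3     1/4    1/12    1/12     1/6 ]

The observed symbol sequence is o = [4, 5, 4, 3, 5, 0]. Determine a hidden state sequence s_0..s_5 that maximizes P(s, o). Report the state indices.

t=0: δ = [5.556e-02, 8.333e-02, 1.389e-02, 1.389e-02]  (obs o_0=4)
t=1: δ = [1.157e-03, 2.894e-03, 1.736e-03, 3.086e-03]  ψ = [1, 1, 1, 0]  (obs o_1=5)
t=2: δ = [1.286e-04, 3.014e-04, 6.028e-05, 8.573e-05]  ψ = [3, 1, 1, 3]  (obs o_2=4)
t=3: δ = [8.372e-06, 2.093e-05, 2.512e-05, 4.186e-06]  ψ = [1, 1, 1, 1]  (obs o_3=3)
t=4: δ = [6.977e-07, 7.268e-07, 4.361e-07, 1.047e-06]  ψ = [2, 1, 1, 2]  (obs o_4=5)
t=5: δ = [8.721e-08, 7.571e-08, 3.028e-08, 2.907e-08]  ψ = [3, 1, 1, 3]  (obs o_5=0)
backtrack: best end state = 0; path = [1, 1, 1, 2, 3, 0]

path = [1, 1, 1, 2, 3, 0]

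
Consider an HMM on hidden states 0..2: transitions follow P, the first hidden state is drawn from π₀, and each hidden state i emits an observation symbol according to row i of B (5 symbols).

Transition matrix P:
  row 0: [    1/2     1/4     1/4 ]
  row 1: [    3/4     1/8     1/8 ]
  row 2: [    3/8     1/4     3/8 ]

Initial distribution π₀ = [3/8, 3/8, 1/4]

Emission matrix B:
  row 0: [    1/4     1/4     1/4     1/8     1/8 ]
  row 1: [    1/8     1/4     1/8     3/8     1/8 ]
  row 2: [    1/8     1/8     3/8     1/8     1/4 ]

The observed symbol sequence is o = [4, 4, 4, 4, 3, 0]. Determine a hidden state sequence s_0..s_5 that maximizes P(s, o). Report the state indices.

path = [2, 2, 2, 2, 1, 0]

t=0: δ = [4.688e-02, 4.688e-02, 6.250e-02]  (obs o_0=4)
t=1: δ = [4.395e-03, 1.953e-03, 5.859e-03]  ψ = [1, 2, 2]  (obs o_1=4)
t=2: δ = [2.747e-04, 1.831e-04, 5.493e-04]  ψ = [0, 2, 2]  (obs o_2=4)
t=3: δ = [2.575e-05, 1.717e-05, 5.150e-05]  ψ = [2, 2, 2]  (obs o_3=4)
t=4: δ = [2.414e-06, 4.828e-06, 2.414e-06]  ψ = [2, 2, 2]  (obs o_4=3)
t=5: δ = [9.052e-07, 7.544e-08, 1.132e-07]  ψ = [1, 0, 2]  (obs o_5=0)
backtrack: best end state = 0; path = [2, 2, 2, 2, 1, 0]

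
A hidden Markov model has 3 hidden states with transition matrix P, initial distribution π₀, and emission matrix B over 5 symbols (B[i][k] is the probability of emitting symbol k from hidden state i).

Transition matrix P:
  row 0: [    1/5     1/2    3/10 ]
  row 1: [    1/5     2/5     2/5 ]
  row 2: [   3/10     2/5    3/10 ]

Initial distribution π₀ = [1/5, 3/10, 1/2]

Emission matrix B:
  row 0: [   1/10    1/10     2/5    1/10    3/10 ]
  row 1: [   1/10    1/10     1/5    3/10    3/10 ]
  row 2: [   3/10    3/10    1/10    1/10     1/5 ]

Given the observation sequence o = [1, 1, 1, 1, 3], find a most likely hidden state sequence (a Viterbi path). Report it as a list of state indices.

path = [2, 2, 2, 2, 1]

t=0: δ = [2.000e-02, 3.000e-02, 1.500e-01]  (obs o_0=1)
t=1: δ = [4.500e-03, 6.000e-03, 1.350e-02]  ψ = [2, 2, 2]  (obs o_1=1)
t=2: δ = [4.050e-04, 5.400e-04, 1.215e-03]  ψ = [2, 2, 2]  (obs o_2=1)
t=3: δ = [3.645e-05, 4.860e-05, 1.094e-04]  ψ = [2, 2, 2]  (obs o_3=1)
t=4: δ = [3.281e-06, 1.312e-05, 3.281e-06]  ψ = [2, 2, 2]  (obs o_4=3)
backtrack: best end state = 1; path = [2, 2, 2, 2, 1]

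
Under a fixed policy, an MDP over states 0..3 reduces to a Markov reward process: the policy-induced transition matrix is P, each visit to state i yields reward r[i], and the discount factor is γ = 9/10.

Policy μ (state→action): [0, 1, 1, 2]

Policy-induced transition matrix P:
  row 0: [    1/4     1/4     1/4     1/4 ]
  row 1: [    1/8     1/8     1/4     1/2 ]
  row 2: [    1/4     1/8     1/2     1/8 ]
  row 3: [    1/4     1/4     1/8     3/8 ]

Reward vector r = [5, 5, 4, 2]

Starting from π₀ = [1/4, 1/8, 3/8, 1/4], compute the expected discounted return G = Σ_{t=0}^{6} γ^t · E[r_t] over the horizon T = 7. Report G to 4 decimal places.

t=0: π = [0.2500, 0.1250, 0.3750, 0.2500], E[r] = 3.8750, γ^t·E[r] = 3.875000, running G = 3.875000
t=1: π = [0.2344, 0.1875, 0.3125, 0.2656], E[r] = 3.8906, γ^t·E[r] = 3.501563, running G = 7.376563
t=2: π = [0.2266, 0.1875, 0.2949, 0.2910], E[r] = 3.8320, γ^t·E[r] = 3.103945, running G = 10.480508
t=3: π = [0.2266, 0.1897, 0.2874, 0.2964], E[r] = 3.8235, γ^t·E[r] = 2.787322, running G = 13.267829
t=4: π = [0.2263, 0.1904, 0.2848, 0.2986], E[r] = 3.8195, γ^t·E[r] = 2.506006, running G = 15.773836
t=5: π = [0.2262, 0.1906, 0.2839, 0.2993], E[r] = 3.8182, γ^t·E[r] = 2.254599, running G = 18.028435
t=6: π = [0.2262, 0.1907, 0.2836, 0.2996], E[r] = 3.8177, γ^t·E[r] = 2.028884, running G = 20.057319

G = 20.0573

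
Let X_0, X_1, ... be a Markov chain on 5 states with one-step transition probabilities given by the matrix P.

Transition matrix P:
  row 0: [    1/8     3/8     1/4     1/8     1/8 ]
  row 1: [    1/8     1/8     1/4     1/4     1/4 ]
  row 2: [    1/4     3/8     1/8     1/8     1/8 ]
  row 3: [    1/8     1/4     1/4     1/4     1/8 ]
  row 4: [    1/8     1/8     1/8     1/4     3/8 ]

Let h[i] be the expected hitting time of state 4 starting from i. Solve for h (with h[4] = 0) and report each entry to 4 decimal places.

First-step conditioning: h[4] = 0; for i ≠ 4, h[i] = 1 + Σ_k P[i][k]·h[k].
  h[0] = 1 + 1/8·h[0] + 3/8·h[1] + 1/4·h[2] + 1/8·h[3]
  h[1] = 1 + 1/8·h[0] + 1/8·h[1] + 1/4·h[2] + 1/4·h[3]
  h[2] = 1 + 1/4·h[0] + 3/8·h[1] + 1/8·h[2] + 1/8·h[3]
  h[3] = 1 + 1/8·h[0] + 1/4·h[1] + 1/4·h[2] + 1/4·h[3]
Solving the 4×4 linear system over states ≠ 4 gives exactly h = [568/91, 512/91, 568/91, 576/91, 0] (h[4] = 0 is the target).

h = [6.2418, 5.6264, 6.2418, 6.3297, 0.0000]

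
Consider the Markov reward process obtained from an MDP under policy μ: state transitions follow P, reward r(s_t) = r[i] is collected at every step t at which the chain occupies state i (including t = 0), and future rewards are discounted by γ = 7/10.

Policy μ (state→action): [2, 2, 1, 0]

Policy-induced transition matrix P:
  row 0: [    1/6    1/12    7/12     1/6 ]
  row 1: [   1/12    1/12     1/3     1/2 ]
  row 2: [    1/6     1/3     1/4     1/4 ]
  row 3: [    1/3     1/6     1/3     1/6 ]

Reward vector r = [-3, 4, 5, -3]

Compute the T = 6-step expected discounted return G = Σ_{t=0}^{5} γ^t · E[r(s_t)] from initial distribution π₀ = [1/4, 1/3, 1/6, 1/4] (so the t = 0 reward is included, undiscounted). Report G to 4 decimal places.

t=0: π = [0.2500, 0.3333, 0.1667, 0.2500], E[r] = 0.6667, γ^t·E[r] = 0.666667, running G = 0.666667
t=1: π = [0.1806, 0.1458, 0.3819, 0.2917], E[r] = 1.0764, γ^t·E[r] = 0.753472, running G = 1.420139
t=2: π = [0.2031, 0.2031, 0.3466, 0.2471], E[r] = 1.1950, γ^t·E[r] = 0.585561, running G = 2.005700
t=3: π = [0.1909, 0.1906, 0.3552, 0.2633], E[r] = 1.1759, γ^t·E[r] = 0.403343, running G = 2.409043
t=4: π = [0.1947, 0.1941, 0.3515, 0.2598], E[r] = 1.1702, γ^t·E[r] = 0.280976, running G = 2.690019
t=5: π = [0.1938, 0.1928, 0.3527, 0.2606], E[r] = 1.1716, γ^t·E[r] = 0.196915, running G = 2.886934

G = 2.8869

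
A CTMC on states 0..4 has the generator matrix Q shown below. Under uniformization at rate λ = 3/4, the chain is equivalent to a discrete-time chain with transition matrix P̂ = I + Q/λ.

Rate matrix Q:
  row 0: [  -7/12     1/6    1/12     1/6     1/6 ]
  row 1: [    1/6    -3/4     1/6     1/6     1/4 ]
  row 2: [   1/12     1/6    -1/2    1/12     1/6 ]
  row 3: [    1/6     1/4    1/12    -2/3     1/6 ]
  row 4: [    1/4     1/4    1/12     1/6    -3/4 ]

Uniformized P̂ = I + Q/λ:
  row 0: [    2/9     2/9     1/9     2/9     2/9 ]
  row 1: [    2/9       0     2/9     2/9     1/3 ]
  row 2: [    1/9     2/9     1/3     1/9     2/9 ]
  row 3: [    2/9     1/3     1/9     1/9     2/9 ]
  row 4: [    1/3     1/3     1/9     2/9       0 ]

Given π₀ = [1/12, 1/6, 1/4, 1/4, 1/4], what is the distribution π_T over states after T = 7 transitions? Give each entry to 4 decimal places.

π = [0.2253, 0.2168, 0.1738, 0.1826, 0.2015]

t=0: π = [0.0833, 0.1667, 0.2500, 0.2500, 0.2500]
t=1: π = [0.2222, 0.2407, 0.1852, 0.1667, 0.1852]
t=2: π = [0.2222, 0.2078, 0.1790, 0.1831, 0.2078]
t=3: π = [0.2254, 0.2195, 0.1740, 0.1820, 0.1991]
t=4: π = [0.2250, 0.2158, 0.1742, 0.1827, 0.2024]
t=5: π = [0.2254, 0.2170, 0.1738, 0.1826, 0.2012]
t=6: π = [0.2253, 0.2166, 0.1738, 0.1826, 0.2016]
t=7: π = [0.2253, 0.2168, 0.1738, 0.1826, 0.2015]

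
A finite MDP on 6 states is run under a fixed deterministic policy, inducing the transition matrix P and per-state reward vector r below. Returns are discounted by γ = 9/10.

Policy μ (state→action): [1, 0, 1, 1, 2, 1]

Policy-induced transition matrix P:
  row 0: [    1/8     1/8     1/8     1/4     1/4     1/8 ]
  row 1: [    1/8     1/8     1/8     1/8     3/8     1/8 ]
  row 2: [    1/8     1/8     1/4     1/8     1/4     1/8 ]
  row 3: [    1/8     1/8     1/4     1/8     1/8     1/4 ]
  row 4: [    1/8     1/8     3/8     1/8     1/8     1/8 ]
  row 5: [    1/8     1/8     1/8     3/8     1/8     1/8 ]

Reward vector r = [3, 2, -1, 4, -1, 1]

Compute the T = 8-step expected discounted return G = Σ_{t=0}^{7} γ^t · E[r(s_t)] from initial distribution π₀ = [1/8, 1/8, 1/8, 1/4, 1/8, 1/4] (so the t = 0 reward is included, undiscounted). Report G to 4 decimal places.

G = 6.7356

t=0: π = [0.1250, 0.1250, 0.1250, 0.2500, 0.1250, 0.2500], E[r] = 1.6250, γ^t·E[r] = 1.625000, running G = 1.625000
t=1: π = [0.1250, 0.1250, 0.2031, 0.2031, 0.1875, 0.1563], E[r] = 1.2031, γ^t·E[r] = 1.082813, running G = 2.707813
t=2: π = [0.1250, 0.1250, 0.2227, 0.1797, 0.1973, 0.1504], E[r] = 1.0742, γ^t·E[r] = 0.870117, running G = 3.577930
t=3: π = [0.1250, 0.1250, 0.2246, 0.1782, 0.1997, 0.1475], E[r] = 1.0610, γ^t·E[r] = 0.773495, running G = 4.351424
t=4: π = [0.1250, 0.1250, 0.2253, 0.1775, 0.2000, 0.1473], E[r] = 1.0570, γ^t·E[r] = 0.693502, running G = 5.044927
t=5: π = [0.1250, 0.1250, 0.2253, 0.1774, 0.2000, 0.1472], E[r] = 1.0566, γ^t·E[r] = 0.623909, running G = 5.668835
t=6: π = [0.1250, 0.1250, 0.2254, 0.1774, 0.2000, 0.1472], E[r] = 1.0565, γ^t·E[r] = 0.561451, running G = 6.230286
t=7: π = [0.1250, 0.1250, 0.2254, 0.1774, 0.2000, 0.1472], E[r] = 1.0565, γ^t·E[r] = 0.505300, running G = 6.735586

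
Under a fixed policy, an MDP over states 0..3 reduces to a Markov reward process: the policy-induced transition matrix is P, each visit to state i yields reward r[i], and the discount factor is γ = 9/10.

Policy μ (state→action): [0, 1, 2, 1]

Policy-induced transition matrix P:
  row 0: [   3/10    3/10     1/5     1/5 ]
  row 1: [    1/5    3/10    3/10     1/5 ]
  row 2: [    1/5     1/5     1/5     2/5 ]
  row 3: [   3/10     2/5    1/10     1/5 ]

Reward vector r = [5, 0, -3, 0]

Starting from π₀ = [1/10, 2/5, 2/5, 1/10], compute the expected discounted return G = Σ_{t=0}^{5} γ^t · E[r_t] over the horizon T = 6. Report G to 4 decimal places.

t=0: π = [0.1000, 0.4000, 0.4000, 0.1000], E[r] = -0.7000, γ^t·E[r] = -0.700000, running G = -0.700000
t=1: π = [0.2200, 0.2700, 0.2300, 0.2800], E[r] = 0.4100, γ^t·E[r] = 0.369000, running G = -0.331000
t=2: π = [0.2500, 0.3050, 0.1990, 0.2460], E[r] = 0.6530, γ^t·E[r] = 0.528930, running G = 0.197930
t=3: π = [0.2496, 0.3047, 0.2059, 0.2398], E[r] = 0.6303, γ^t·E[r] = 0.459489, running G = 0.657419
t=4: π = [0.2489, 0.3034, 0.2065, 0.2412], E[r] = 0.6252, γ^t·E[r] = 0.410213, running G = 1.067632
t=5: π = [0.2490, 0.3035, 0.2062, 0.2413], E[r] = 0.6264, γ^t·E[r] = 0.369881, running G = 1.437513

G = 1.4375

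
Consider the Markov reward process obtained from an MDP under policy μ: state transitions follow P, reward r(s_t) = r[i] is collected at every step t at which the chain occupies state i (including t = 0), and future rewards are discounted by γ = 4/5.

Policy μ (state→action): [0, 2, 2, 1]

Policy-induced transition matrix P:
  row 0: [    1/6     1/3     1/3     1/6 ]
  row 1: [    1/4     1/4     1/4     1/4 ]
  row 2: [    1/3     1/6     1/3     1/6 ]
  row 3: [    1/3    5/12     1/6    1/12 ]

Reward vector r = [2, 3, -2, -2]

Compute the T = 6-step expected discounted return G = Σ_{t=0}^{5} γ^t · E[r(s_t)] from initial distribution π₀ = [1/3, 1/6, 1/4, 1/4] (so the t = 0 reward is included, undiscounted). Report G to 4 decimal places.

t=0: π = [0.3333, 0.1667, 0.2500, 0.2500], E[r] = 0.1667, γ^t·E[r] = 0.166667, running G = 0.166667
t=1: π = [0.2639, 0.2986, 0.2778, 0.1597], E[r] = 0.5486, γ^t·E[r] = 0.438889, running G = 0.605556
t=2: π = [0.2645, 0.2755, 0.2818, 0.1782], E[r] = 0.4352, γ^t·E[r] = 0.278519, running G = 0.884074
t=3: π = [0.2663, 0.2783, 0.2807, 0.1748], E[r] = 0.4565, γ^t·E[r] = 0.233728, running G = 1.117802
t=4: π = [0.2658, 0.2779, 0.2810, 0.1753], E[r] = 0.4527, γ^t·E[r] = 0.185426, running G = 1.303228
t=5: π = [0.2659, 0.2779, 0.2810, 0.1752], E[r] = 0.4532, γ^t·E[r] = 0.148516, running G = 1.451744

G = 1.4517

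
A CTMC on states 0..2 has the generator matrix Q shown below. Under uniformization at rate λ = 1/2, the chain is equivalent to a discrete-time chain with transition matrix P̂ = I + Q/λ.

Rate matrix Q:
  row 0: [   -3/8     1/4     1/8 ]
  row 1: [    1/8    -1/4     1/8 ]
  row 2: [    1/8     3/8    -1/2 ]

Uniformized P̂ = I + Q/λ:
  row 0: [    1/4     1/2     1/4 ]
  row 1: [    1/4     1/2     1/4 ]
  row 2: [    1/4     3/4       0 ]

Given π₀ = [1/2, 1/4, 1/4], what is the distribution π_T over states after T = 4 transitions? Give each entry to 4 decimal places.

t=0: π = [0.5000, 0.2500, 0.2500]
t=1: π = [0.2500, 0.5625, 0.1875]
t=2: π = [0.2500, 0.5469, 0.2031]
t=3: π = [0.2500, 0.5508, 0.1992]
t=4: π = [0.2500, 0.5498, 0.2002]

π = [0.2500, 0.5498, 0.2002]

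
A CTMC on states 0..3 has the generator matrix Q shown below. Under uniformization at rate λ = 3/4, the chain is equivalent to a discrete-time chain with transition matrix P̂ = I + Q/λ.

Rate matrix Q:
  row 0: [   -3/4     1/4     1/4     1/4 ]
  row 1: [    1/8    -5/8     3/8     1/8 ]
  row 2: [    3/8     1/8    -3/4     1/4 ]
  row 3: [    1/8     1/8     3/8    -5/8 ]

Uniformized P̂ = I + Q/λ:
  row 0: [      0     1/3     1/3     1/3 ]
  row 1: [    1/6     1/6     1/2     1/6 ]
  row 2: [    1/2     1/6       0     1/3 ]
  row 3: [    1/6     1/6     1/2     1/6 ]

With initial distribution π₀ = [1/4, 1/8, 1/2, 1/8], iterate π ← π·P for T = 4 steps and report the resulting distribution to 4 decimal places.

π = [0.2232, 0.2085, 0.3106, 0.2577]

t=0: π = [0.2500, 0.1250, 0.5000, 0.1250]
t=1: π = [0.2917, 0.2083, 0.2083, 0.2917]
t=2: π = [0.1875, 0.2153, 0.3472, 0.2500]
t=3: π = [0.2512, 0.1979, 0.2951, 0.2558]
t=4: π = [0.2232, 0.2085, 0.3106, 0.2577]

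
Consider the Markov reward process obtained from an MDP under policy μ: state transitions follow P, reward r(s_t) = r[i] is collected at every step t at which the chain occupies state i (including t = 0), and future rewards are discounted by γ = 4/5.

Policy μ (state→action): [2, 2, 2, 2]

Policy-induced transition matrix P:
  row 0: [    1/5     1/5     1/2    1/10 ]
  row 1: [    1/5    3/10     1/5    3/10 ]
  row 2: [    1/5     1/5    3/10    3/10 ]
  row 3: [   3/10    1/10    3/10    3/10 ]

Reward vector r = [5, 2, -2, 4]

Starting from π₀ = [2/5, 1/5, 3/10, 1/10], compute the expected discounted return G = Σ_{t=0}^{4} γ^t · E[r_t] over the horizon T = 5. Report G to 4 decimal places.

G = 6.4581

t=0: π = [0.4000, 0.2000, 0.3000, 0.1000], E[r] = 2.2000, γ^t·E[r] = 2.200000, running G = 2.200000
t=1: π = [0.2100, 0.2100, 0.3600, 0.2200], E[r] = 1.6300, γ^t·E[r] = 1.304000, running G = 3.504000
t=2: π = [0.2220, 0.1990, 0.3210, 0.2580], E[r] = 1.8980, γ^t·E[r] = 1.214720, running G = 4.718720
t=3: π = [0.2258, 0.1941, 0.3245, 0.2556], E[r] = 1.8906, γ^t·E[r] = 0.967987, running G = 5.686707
t=4: π = [0.2256, 0.1939, 0.3258, 0.2548], E[r] = 1.8834, γ^t·E[r] = 0.771424, running G = 6.458131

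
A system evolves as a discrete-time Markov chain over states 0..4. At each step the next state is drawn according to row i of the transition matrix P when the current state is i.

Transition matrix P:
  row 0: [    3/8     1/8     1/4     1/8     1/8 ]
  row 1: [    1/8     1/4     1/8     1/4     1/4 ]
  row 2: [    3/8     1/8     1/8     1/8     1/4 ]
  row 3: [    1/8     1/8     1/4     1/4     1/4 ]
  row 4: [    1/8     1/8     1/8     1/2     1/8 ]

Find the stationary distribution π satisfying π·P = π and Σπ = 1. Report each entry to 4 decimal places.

π = [0.2282, 0.1429, 0.1845, 0.2476, 0.1969]

Balance equations π_j = Σ_i π_i·P[i][j]:
  π_0 = 3/8·π_0 + 1/8·π_1 + 3/8·π_2 + 1/8·π_3 + 1/8·π_4
  π_1 = 1/8·π_0 + 1/4·π_1 + 1/8·π_2 + 1/8·π_3 + 1/8·π_4
  π_2 = 1/4·π_0 + 1/8·π_1 + 1/8·π_2 + 1/4·π_3 + 1/8·π_4
  π_3 = 1/8·π_0 + 1/4·π_1 + 1/8·π_2 + 1/4·π_3 + 1/2·π_4
  normalize: π_0 + π_1 + π_2 + π_3 + π_4 = 1
Solving the linear system gives exactly π = [773/3388, 1/7, 625/3388, 839/3388, 667/3388].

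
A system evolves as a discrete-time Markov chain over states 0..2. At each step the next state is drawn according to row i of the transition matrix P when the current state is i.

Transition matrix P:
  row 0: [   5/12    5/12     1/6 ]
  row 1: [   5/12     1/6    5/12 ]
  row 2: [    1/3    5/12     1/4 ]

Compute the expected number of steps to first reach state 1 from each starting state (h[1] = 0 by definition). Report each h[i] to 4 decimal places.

h = [2.4000, 0.0000, 2.4000]

First-step conditioning: h[1] = 0; for i ≠ 1, h[i] = 1 + Σ_k P[i][k]·h[k].
  h[0] = 1 + 5/12·h[0] + 1/6·h[2]
  h[2] = 1 + 1/3·h[0] + 1/4·h[2]
Solving the 2×2 linear system over states ≠ 1 gives exactly h = [12/5, 0, 12/5] (h[1] = 0 is the target).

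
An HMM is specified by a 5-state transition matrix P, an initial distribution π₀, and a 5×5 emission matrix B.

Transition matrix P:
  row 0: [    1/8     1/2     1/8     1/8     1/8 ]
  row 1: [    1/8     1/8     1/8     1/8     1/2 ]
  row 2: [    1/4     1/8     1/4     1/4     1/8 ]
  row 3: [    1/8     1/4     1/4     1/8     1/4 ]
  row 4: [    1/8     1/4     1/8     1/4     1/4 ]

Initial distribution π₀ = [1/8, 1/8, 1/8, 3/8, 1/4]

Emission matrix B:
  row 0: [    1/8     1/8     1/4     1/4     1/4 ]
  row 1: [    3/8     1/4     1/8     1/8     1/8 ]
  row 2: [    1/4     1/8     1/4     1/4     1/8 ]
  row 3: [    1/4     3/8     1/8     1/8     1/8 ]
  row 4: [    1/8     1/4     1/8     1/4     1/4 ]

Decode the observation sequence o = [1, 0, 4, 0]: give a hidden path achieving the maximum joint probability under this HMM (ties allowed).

t=0: δ = [1.562e-02, 3.125e-02, 1.562e-02, 1.406e-01, 6.250e-02]  (obs o_0=1)
t=1: δ = [2.197e-03, 1.318e-02, 8.789e-03, 4.395e-03, 4.395e-03]  ψ = [3, 3, 3, 3, 3]  (obs o_1=0)
t=2: δ = [5.493e-04, 2.060e-04, 2.747e-04, 2.747e-04, 1.648e-03]  ψ = [2, 1, 2, 2, 1]  (obs o_2=4)
t=3: δ = [2.575e-05, 1.545e-04, 5.150e-05, 1.030e-04, 5.150e-05]  ψ = [4, 4, 4, 4, 4]  (obs o_3=0)
backtrack: best end state = 1; path = [3, 1, 4, 1]

path = [3, 1, 4, 1]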